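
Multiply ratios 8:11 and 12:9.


Compound ratio = (8×12) : (11×9)
= 96:99
GCD = 3
= 32:33

32:33


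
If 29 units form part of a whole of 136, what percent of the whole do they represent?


Percentage = (part / whole) × 100
= (29 / 136) × 100
≈ 21.32%

21.32%


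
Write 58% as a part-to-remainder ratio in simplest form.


58% means 58 parts out of 100; remainder = 42
Part : remainder = 58:42
GCD = 2
= 29:21

29:21


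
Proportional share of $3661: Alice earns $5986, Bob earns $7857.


Total income = 5986 + 7857 = $13843
Alice: $3661 × 5986/13843 = $1583.09
Bob: $3661 × 7857/13843 = $2077.91
= Alice: $1583.09, Bob: $2077.91

Alice: $1583.09, Bob: $2077.91


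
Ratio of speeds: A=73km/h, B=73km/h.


Ratio = 73:73
GCD = 73
Simplified = 1:1
Time ratio (same distance) = 1:1
Speed ratio = 1:1

1:1


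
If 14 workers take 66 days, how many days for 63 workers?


Inverse proportion: x × y = constant
k = 14 × 66 = 924
y₂ = k / 63 = 924 / 63
= 14.67

14.67


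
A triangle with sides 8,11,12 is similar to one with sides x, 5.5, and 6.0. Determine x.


Scale factor = 5.5/11 = 0.5
Missing side = 8 × 0.5
= 4.0

4.0


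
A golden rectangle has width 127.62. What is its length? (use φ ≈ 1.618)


φ = (1 + √5) / 2 ≈ 1.618
Length = width × φ = 127.62 × 1.618 = 206.48916
≈ 206.49

206.49


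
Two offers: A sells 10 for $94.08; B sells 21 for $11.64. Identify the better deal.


Deal A: $94.08/10 = $9.4080/unit
Deal B: $11.64/21 = $0.5543/unit
B is cheaper per unit
= Deal B

Deal B


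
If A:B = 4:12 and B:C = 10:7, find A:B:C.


Match B: multiply A:B by 10 → 40:120
Multiply B:C by 12 → 120:84
Combined: 40:120:84
GCD = 4
= 10:30:21

10:30:21


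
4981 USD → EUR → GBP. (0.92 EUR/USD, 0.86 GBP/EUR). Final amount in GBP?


Step 1: 4981 USD × 0.92 = 4582.52 EUR
Step 2: 4582.52 EUR × 0.86 = 3940.97 GBP
Implied rate USD→GBP = 0.92 × 0.86 = 0.7912
= 3940.97 GBP

3940.97 GBP


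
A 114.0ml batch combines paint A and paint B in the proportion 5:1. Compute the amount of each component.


Total parts = 5 + 1 = 6
paint A: 114.0 × 5/6 = 95.0ml
paint B: 114.0 × 1/6 = 19.0ml
= 95.0ml and 19.0ml

95.0ml and 19.0ml


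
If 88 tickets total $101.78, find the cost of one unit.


Unit rate = total / quantity
= 101.78 / 88
= $1.16 per unit

$1.16 per unit


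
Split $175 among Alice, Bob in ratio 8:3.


Total parts = 8 + 3 = 11
Alice: 175 × 8/11 = 127.27
Bob: 175 × 3/11 = 47.73
= Alice: $127.27, Bob: $47.73

Alice: $127.27, Bob: $47.73


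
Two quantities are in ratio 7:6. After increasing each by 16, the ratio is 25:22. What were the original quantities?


Let A = 7k, B = 6k.
(7k + 16) / (6k + 16) = 25/22
Cross-multiply: 22(7k + 16) = 25(6k + 16)
154k + 352 = 150k + 400
154k - 150k = 400 - 352
4k = 48
k = 48/4 = 12
A = 7×12 = 84, B = 6×12 = 72
= A = 84, B = 72

A = 84, B = 72


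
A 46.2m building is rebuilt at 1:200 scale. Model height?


Model size = real / scale
= 46.2 / 200
= 0.2310 m

0.2310 m


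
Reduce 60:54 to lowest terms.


GCD(60, 54) = 6
60/6 : 54/6
= 10:9

10:9


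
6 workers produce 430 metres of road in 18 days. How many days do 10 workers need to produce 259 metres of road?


Days ∝ work / workers, so d₂ = d₁ × (m₁/m₂) × (w₂/w₁)
Workers factor (inverse): 6/10 = 0.6000
Work factor (direct): 259/430 ≈ 0.6023
d₂ = 18 × 6/10 × 259/430 = (18 × 6 × 259) / (10 × 430) = 27972/4300
≈ 6.51 days

6.51 days


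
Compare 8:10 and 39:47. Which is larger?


8/10 = 0.8000
39/47 = 0.8298
0.8000 < 0.8298, so 8:10 is less
= 39:47

39:47


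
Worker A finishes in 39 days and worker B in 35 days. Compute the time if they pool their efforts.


Rate of A = 1/39 per day
Rate of B = 1/35 per day
Combined rate = 1/39 + 1/35 = 74/1365 ≈ 0.0542 per day
Days = 1 / combined rate = 1365/74
≈ 18.45 days

18.45 days


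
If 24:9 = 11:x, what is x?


Cross multiply: 24 × x = 9 × 11
24x = 99
x = 99 / 24
= 4.13

4.13


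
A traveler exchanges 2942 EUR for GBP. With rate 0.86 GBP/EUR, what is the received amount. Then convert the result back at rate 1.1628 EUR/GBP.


Amount × rate = 2942 × 0.86 = 2530.12 GBP
Round-trip: 2530.12 × 1.1628 = 2942.02 EUR
= 2530.12 GBP, then 2942.02 EUR

2530.12 GBP, then 2942.02 EUR


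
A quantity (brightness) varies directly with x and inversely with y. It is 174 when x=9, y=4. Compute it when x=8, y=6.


z = k·x/y
Solve for k using the known point: k = z·y/x = 174×4/9 = 696/9 ≈ 77.3333
Now evaluate at x=8, y=6:
z = k × 8 / 6 = (696 × 8) / (9 × 6) = 5568/54
≈ 103.1111

103.1111


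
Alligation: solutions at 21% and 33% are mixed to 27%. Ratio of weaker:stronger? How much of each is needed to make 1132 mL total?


Let x parts of 21% mix with y parts of 33%.
21x + 33y = 27(x + y)
21x + 33y = 27x + 27y
x(21 - 27) = y(27 - 33)
x/y = (33 - 27)/(27 - 21) = 6/6
Simplify: 1:1
Total parts = 2; one part = 1132/2 = 566.00 mL
21% solution: 1×566.00 = 566.00 mL
33% solution: 1×566.00 = 566.00 mL
= ratio 1:1; 566.00 mL and 566.00 mL

ratio 1:1; 566.00 mL and 566.00 mL


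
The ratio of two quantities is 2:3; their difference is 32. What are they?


Let A = 2k, B = 3k.
3k - 2k = 32
1k = 32 → k = 32/1 = 32
A = 2×32 = 64, B = 3×32 = 96
= A = 64, B = 96

A = 64, B = 96


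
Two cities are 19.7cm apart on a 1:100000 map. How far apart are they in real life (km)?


Real distance = map distance × scale
= 19.7cm × 100000
= 1970000 cm = 19700.0 m
= 19.700 km

19.700 km


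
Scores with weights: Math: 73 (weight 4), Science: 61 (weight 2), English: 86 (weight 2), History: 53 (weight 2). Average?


Numerator = 73×4 + 61×2 + 86×2 + 53×2
= 292 + 122 + 172 + 106
= 692
Total weight = 10
Weighted avg = 692/10
= 69.20

69.20


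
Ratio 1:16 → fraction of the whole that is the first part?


Total parts = 1 + 16 = 17
First part: 1/17 = 1/17
= 1/17

1/17


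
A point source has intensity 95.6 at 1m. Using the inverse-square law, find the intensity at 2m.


I₁d₁² = I₂d₂²
I₂ = I₁ × (d₁/d₂)²
= 95.6 × (1/2)²
= 95.6 × 1/4
= 95.6/4
= 23.9000

23.9000


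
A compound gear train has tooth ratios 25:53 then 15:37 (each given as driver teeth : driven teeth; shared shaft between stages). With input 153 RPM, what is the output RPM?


Stage 1: RPM_B = RPM_A × t_A/t_B = 153 × 25/53 = 3825/53 ≈ 72.17
B and C share a shaft → RPM_C = RPM_B
Stage 2: RPM_D = RPM_C × t_C/t_D = RPM_A × (t_A×t_C)/(t_B×t_D)
Overall ratio = (25×15)/(53×37) = 375/1961
RPM_D = 153 × 375/1961 = 57375/1961
≈ 29.26 RPM

29.26 RPM


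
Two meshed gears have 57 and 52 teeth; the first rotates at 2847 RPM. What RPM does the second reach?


Gear ratio = 57:52 = 57:52
RPM_B = RPM_A × (teeth_A / teeth_B)
= 2847 × (57/52)
= 3120.8 RPM

3120.8 RPM


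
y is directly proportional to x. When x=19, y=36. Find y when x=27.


Direct proportion: y/x = constant
k = 36/19 ≈ 1.8947
y₂ = k × 27 = 36 × 27 / 19 = 972/19
≈ 51.16

51.16


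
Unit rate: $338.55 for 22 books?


Unit rate = total / quantity
= 338.55 / 22
= $15.39 per unit

$15.39 per unit


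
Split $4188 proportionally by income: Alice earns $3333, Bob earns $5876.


Total income = 3333 + 5876 = $9209
Alice: $4188 × 3333/9209 = $1515.76
Bob: $4188 × 5876/9209 = $2672.24
= Alice: $1515.76, Bob: $2672.24

Alice: $1515.76, Bob: $2672.24


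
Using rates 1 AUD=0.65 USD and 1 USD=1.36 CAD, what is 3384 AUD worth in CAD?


Step 1: 3384 AUD × 0.65 = 2199.60 USD
Step 2: 2199.60 USD × 1.36 = 2991.46 CAD
Implied rate AUD→CAD = 0.65 × 1.36 = 0.8840
= 2991.46 CAD

2991.46 CAD


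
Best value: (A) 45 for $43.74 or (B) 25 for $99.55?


Deal A: $43.74/45 = $0.9720/unit
Deal B: $99.55/25 = $3.9820/unit
A is cheaper per unit
= Deal A

Deal A


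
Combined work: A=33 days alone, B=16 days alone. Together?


Rate of A = 1/33 per day
Rate of B = 1/16 per day
Combined rate = 1/33 + 1/16 = 49/528 ≈ 0.0928 per day
Days = 1 / combined rate = 528/49
≈ 10.78 days

10.78 days


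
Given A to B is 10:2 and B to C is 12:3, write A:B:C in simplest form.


Match B: multiply A:B by 12 → 120:24
Multiply B:C by 2 → 24:6
Combined: 120:24:6
GCD = 6
= 20:4:1

20:4:1


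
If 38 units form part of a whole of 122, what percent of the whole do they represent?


Percentage = (part / whole) × 100
= (38 / 122) × 100
≈ 31.15%

31.15%


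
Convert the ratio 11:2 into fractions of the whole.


Total parts = 11 + 2 = 13
First part: 11/13 = 11/13
Second part: 2/13 = 2/13
= 11/13 and 2/13

11/13 and 2/13


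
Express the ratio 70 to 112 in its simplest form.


GCD(70, 112) = 14
70/14 : 112/14
= 5:8

5:8


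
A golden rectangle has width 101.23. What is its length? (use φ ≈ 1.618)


φ = (1 + √5) / 2 ≈ 1.618
Length = width × φ = 101.23 × 1.618 = 163.79014
≈ 163.79

163.79


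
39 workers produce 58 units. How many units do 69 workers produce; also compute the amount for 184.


Direct proportion: y/x = constant
k = 58/39 ≈ 1.4872
y at x=69: k × 69 = 58 × 69 / 39 = 4002/39 ≈ 102.62
y at x=184: k × 184 = 58 × 184 / 39 = 10672/39 ≈ 273.64
= 102.62 and 273.64

102.62 and 273.64


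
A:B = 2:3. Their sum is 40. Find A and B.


Let A = 2k, B = 3k.
2k + 3k = 40
5k = 40 → k = 40/5 = 8
A = 2×8 = 16, B = 3×8 = 24
= A = 16, B = 24

A = 16, B = 24


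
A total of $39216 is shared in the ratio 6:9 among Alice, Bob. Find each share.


Total parts = 6 + 9 = 15
Alice: 39216 × 6/15 = 15686.40
Bob: 39216 × 9/15 = 23529.60
= Alice: $15686.40, Bob: $23529.60

Alice: $15686.40, Bob: $23529.60


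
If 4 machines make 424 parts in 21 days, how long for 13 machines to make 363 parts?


Days ∝ work / workers, so d₂ = d₁ × (m₁/m₂) × (w₂/w₁)
Workers factor (inverse): 4/13 ≈ 0.3077
Work factor (direct): 363/424 ≈ 0.8561
d₂ = 21 × 4/13 × 363/424 = (21 × 4 × 363) / (13 × 424) = 30492/5512
≈ 5.53 days

5.53 days


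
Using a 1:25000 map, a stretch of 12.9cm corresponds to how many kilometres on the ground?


Real distance = map distance × scale
= 12.9cm × 25000
= 322500 cm = 3225.0 m
= 3.225 km

3.225 km


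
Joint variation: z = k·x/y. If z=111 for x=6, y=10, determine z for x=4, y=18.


z = k·x/y
Solve for k using the known point: k = z·y/x = 111×10/6 = 1110/6 = 185.0000
Now evaluate at x=4, y=18:
z = k × 4 / 18 = (1110 × 4) / (6 × 18) = 4440/108
≈ 41.1111

41.1111


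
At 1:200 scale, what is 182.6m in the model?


Model size = real / scale
= 182.6 / 200
= 0.9130 m

0.9130 m


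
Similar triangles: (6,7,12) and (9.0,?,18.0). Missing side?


Scale factor = 9.0/6 = 1.5
Missing side = 7 × 1.5
= 10.5

10.5


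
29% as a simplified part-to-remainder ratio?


29% means 29 parts out of 100; remainder = 71
Part : remainder = 29:71
GCD = 1
= 29:71

29:71


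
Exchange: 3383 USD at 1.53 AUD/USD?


Amount × rate = 3383 × 1.53
= 5175.99 AUD

5175.99 AUD


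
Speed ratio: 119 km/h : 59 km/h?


Ratio = 119:59
GCD = 1
Simplified = 119:59
Time ratio (same distance) = 59:119
Speed ratio = 119:59

119:59


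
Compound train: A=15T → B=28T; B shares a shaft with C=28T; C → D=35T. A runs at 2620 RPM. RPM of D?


Stage 1: RPM_B = RPM_A × t_A/t_B = 2620 × 15/28 = 39300/28 ≈ 1403.57
B and C share a shaft → RPM_C = RPM_B
Stage 2: RPM_D = RPM_C × t_C/t_D = RPM_A × (t_A×t_C)/(t_B×t_D)
Overall ratio = (15×28)/(28×35) = 420/980
RPM_D = 2620 × 420/980 = 1100400/980
≈ 1122.86 RPM

1122.86 RPM


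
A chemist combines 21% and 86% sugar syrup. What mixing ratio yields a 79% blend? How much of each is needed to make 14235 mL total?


Let x parts of 21% mix with y parts of 86%.
21x + 86y = 79(x + y)
21x + 86y = 79x + 79y
x(21 - 79) = y(79 - 86)
x/y = (86 - 79)/(79 - 21) = 7/58
Simplify: 7:58
Total parts = 65; one part = 14235/65 = 219.00 mL
21% solution: 7×219.00 = 1533.00 mL
86% solution: 58×219.00 = 12702.00 mL
= ratio 7:58; 1533.00 mL and 12702.00 mL

ratio 7:58; 1533.00 mL and 12702.00 mL


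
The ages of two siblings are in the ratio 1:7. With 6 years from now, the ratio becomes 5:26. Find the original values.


Let A = 1k, B = 7k.
(1k + 6) / (7k + 6) = 5/26
Cross-multiply: 26(1k + 6) = 5(7k + 6)
26k + 156 = 35k + 30
26k - 35k = 30 - 156
-9k = -126
k = -126/-9 = 14
A = 1×14 = 14, B = 7×14 = 98
= A = 14, B = 98

A = 14, B = 98


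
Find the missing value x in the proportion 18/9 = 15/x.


Cross multiply: 18 × x = 9 × 15
18x = 135
x = 135 / 18
= 7.50

7.50


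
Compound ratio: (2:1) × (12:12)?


Compound ratio = (2×12) : (1×12)
= 24:12
GCD = 12
= 2:1

2:1


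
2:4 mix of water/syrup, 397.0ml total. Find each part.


Total parts = 2 + 4 = 6
water: 397.0 × 2/6 = 132.3ml
syrup: 397.0 × 4/6 = 264.7ml
= 132.3ml and 264.7ml

132.3ml and 264.7ml


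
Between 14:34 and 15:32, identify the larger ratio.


14/34 = 0.4118
15/32 = 0.4688
0.4118 < 0.4688, so 14:34 is less
= 15:32

15:32


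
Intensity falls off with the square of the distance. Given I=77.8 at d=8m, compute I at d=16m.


I₁d₁² = I₂d₂²
I₂ = I₁ × (d₁/d₂)²
= 77.8 × (8/16)²
= 77.8 × 64/256
= 4979.2/256
= 19.4500

19.4500


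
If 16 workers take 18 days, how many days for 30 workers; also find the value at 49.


Inverse proportion: x × y = constant
k = 16 × 18 = 288
At x=30: k/30 = 9.60
At x=49: k/49 = 5.88
= 9.60 and 5.88

9.60 and 5.88


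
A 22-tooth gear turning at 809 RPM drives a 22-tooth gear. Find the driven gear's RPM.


Gear ratio = 22:22 = 1:1
RPM_B = RPM_A × (teeth_A / teeth_B)
= 809 × (22/22)
= 809.0 RPM

809.0 RPM


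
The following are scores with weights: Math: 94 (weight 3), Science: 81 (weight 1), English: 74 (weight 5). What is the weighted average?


Numerator = 94×3 + 81×1 + 74×5
= 282 + 81 + 370
= 733
Total weight = 9
Weighted avg = 733/9
= 81.44

81.44


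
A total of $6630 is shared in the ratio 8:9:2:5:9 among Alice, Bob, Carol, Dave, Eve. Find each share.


Total parts = 8 + 9 + 2 + 5 + 9 = 33
Alice: 6630 × 8/33 = 1607.27
Bob: 6630 × 9/33 = 1808.18
Carol: 6630 × 2/33 = 401.82
Dave: 6630 × 5/33 = 1004.55
Eve: 6630 × 9/33 = 1808.18
= Alice: $1607.27, Bob: $1808.18, Carol: $401.82, Dave: $1004.55, Eve: $1808.18

Alice: $1607.27, Bob: $1808.18, Carol: $401.82, Dave: $1004.55, Eve: $1808.18


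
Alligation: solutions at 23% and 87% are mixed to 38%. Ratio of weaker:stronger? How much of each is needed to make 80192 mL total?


Let x parts of 23% mix with y parts of 87%.
23x + 87y = 38(x + y)
23x + 87y = 38x + 38y
x(23 - 38) = y(38 - 87)
x/y = (87 - 38)/(38 - 23) = 49/15
Simplify: 49:15
Total parts = 64; one part = 80192/64 = 1253.00 mL
23% solution: 49×1253.00 = 61397.00 mL
87% solution: 15×1253.00 = 18795.00 mL
= ratio 49:15; 61397.00 mL and 18795.00 mL

ratio 49:15; 61397.00 mL and 18795.00 mL


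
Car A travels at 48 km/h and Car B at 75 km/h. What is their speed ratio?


Ratio = 48:75
GCD = 3
Simplified = 16:25
Time ratio (same distance) = 25:16
Speed ratio = 16:25

16:25


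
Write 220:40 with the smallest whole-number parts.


GCD(220, 40) = 20
220/20 : 40/20
= 11:2

11:2


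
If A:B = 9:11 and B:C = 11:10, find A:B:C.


Match B: multiply A:B by 11 → 99:121
Multiply B:C by 11 → 121:110
Combined: 99:121:110
GCD = 11
= 9:11:10

9:11:10


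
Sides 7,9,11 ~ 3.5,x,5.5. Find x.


Scale factor = 3.5/7 = 0.5
Missing side = 9 × 0.5
= 4.5

4.5


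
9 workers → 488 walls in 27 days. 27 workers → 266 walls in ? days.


Days ∝ work / workers, so d₂ = d₁ × (m₁/m₂) × (w₂/w₁)
Workers factor (inverse): 9/27 ≈ 0.3333
Work factor (direct): 266/488 ≈ 0.5451
d₂ = 27 × 9/27 × 266/488 = (27 × 9 × 266) / (27 × 488) = 64638/13176
≈ 4.91 days

4.91 days


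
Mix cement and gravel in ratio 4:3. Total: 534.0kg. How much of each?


Total parts = 4 + 3 = 7
cement: 534.0 × 4/7 = 305.1kg
gravel: 534.0 × 3/7 = 228.9kg
= 305.1kg and 228.9kg

305.1kg and 228.9kg


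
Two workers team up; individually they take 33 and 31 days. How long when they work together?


Rate of A = 1/33 per day
Rate of B = 1/31 per day
Combined rate = 1/33 + 1/31 = 64/1023 ≈ 0.0626 per day
Days = 1 / combined rate = 1023/64
≈ 15.98 days

15.98 days


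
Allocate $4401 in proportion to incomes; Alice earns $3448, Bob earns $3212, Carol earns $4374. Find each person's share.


Total income = 3448 + 3212 + 4374 = $11034
Alice: $4401 × 3448/11034 = $1375.26
Bob: $4401 × 3212/11034 = $1281.13
Carol: $4401 × 4374/11034 = $1744.61
= Alice: $1375.26, Bob: $1281.13, Carol: $1744.61

Alice: $1375.26, Bob: $1281.13, Carol: $1744.61


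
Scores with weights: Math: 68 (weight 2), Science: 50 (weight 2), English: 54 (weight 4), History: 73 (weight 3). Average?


Numerator = 68×2 + 50×2 + 54×4 + 73×3
= 136 + 100 + 216 + 219
= 671
Total weight = 11
Weighted avg = 671/11
= 61.00

61.00


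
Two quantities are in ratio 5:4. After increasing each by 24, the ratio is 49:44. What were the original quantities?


Let A = 5k, B = 4k.
(5k + 24) / (4k + 24) = 49/44
Cross-multiply: 44(5k + 24) = 49(4k + 24)
220k + 1056 = 196k + 1176
220k - 196k = 1176 - 1056
24k = 120
k = 120/24 = 5
A = 5×5 = 25, B = 4×5 = 20
= A = 25, B = 20

A = 25, B = 20


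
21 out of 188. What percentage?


Percentage = (part / whole) × 100
= (21 / 188) × 100
≈ 11.17%

11.17%


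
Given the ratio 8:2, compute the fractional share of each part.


Total parts = 8 + 2 = 10
First part: 8/10 = 4/5
Second part: 2/10 = 1/5
= 4/5 and 1/5

4/5 and 1/5


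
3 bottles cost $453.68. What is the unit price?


Unit rate = total / quantity
= 453.68 / 3
= $151.23 per unit

$151.23 per unit


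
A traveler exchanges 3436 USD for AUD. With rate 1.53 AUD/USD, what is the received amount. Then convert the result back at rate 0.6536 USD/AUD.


Amount × rate = 3436 × 1.53 = 5257.08 AUD
Round-trip: 5257.08 × 0.6536 = 3436.03 USD
= 5257.08 AUD, then 3436.03 USD

5257.08 AUD, then 3436.03 USD


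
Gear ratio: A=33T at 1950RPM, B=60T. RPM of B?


Gear ratio = 33:60 = 11:20
RPM_B = RPM_A × (teeth_A / teeth_B)
= 1950 × (33/60)
= 1072.5 RPM

1072.5 RPM


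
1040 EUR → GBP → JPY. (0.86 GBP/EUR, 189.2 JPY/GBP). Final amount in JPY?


Step 1: 1040 EUR × 0.86 = 894.40 GBP
Step 2: 894.40 GBP × 189.2 = 169220.48 JPY
Implied rate EUR→JPY = 0.86 × 189.2 = 162.7120
= 169220.48 JPY

169220.48 JPY


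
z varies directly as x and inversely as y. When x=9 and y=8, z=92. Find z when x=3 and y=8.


z = k·x/y
Solve for k using the known point: k = z·y/x = 92×8/9 = 736/9 ≈ 81.7778
Now evaluate at x=3, y=8:
z = k × 3 / 8 = (736 × 3) / (9 × 8) = 2208/72
≈ 30.6667

30.6667


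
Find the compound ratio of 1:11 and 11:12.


Compound ratio = (1×11) : (11×12)
= 11:132
GCD = 11
= 1:12

1:12


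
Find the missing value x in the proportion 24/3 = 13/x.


Cross multiply: 24 × x = 3 × 13
24x = 39
x = 39 / 24
= 1.63

1.63


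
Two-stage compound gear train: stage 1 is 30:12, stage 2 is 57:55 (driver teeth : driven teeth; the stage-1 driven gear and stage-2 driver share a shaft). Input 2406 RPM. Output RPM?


Stage 1: RPM_B = RPM_A × t_A/t_B = 2406 × 30/12 = 72180/12 = 6015.00
B and C share a shaft → RPM_C = RPM_B
Stage 2: RPM_D = RPM_C × t_C/t_D = RPM_A × (t_A×t_C)/(t_B×t_D)
Overall ratio = (30×57)/(12×55) = 1710/660
RPM_D = 2406 × 1710/660 = 4114260/660
≈ 6233.73 RPM

6233.73 RPM


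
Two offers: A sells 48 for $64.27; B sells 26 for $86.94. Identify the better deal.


Deal A: $64.27/48 = $1.3390/unit
Deal B: $86.94/26 = $3.3438/unit
A is cheaper per unit
= Deal A

Deal A


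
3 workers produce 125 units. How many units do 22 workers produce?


Direct proportion: y/x = constant
k = 125/3 ≈ 41.6667
y₂ = k × 22 = 125 × 22 / 3 = 2750/3
≈ 916.67

916.67


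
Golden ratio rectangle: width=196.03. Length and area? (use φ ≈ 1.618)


φ = (1 + √5) / 2 ≈ 1.618
Length = width × φ = 196.03 × 1.618 = 317.17654
≈ 317.18
Area = width × length = 196.03 × 317.17654 = 62176.1171362 ≈ 62176.12
= Length: 317.18, Area: 62176.12

Length: 317.18, Area: 62176.12


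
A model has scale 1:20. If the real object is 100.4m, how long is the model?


Model size = real / scale
= 100.4 / 20
= 5.0200 m

5.0200 m


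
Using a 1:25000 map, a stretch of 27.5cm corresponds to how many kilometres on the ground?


Real distance = map distance × scale
= 27.5cm × 25000
= 687500 cm = 6875.0 m
= 6.875 km

6.875 km


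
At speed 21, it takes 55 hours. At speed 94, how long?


Inverse proportion: x × y = constant
k = 21 × 55 = 1155
y₂ = k / 94 = 1155 / 94
= 12.29

12.29


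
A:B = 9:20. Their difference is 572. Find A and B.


Let A = 9k, B = 20k.
20k - 9k = 572
11k = 572 → k = 572/11 = 52
A = 9×52 = 468, B = 20×52 = 1040
= A = 468, B = 1040

A = 468, B = 1040


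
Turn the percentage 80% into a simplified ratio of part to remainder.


80% means 80 parts out of 100; remainder = 20
Part : remainder = 80:20
GCD = 20
= 4:1

4:1


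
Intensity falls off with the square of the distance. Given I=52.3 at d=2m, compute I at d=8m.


I₁d₁² = I₂d₂²
I₂ = I₁ × (d₁/d₂)²
= 52.3 × (2/8)²
= 52.3 × 4/64
= 209.2/64
≈ 3.2688

3.2688


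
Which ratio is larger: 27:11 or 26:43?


27/11 = 2.4545
26/43 = 0.6047
2.4545 > 0.6047, so 27:11 is greater
= 27:11

27:11


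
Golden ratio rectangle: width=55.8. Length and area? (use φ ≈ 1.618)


φ = (1 + √5) / 2 ≈ 1.618
Length = width × φ = 55.8 × 1.618 = 90.2844
≈ 90.28
Area = width × length = 55.8 × 90.2844 = 5037.86952 ≈ 5037.87
= Length: 90.28, Area: 5037.87

Length: 90.28, Area: 5037.87


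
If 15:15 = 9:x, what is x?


Cross multiply: 15 × x = 15 × 9
15x = 135
x = 135 / 15
= 9.00

9.00


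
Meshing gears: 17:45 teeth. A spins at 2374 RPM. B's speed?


Gear ratio = 17:45 = 17:45
RPM_B = RPM_A × (teeth_A / teeth_B)
= 2374 × (17/45)
= 896.8 RPM

896.8 RPM


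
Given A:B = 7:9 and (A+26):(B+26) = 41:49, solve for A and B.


Let A = 7k, B = 9k.
(7k + 26) / (9k + 26) = 41/49
Cross-multiply: 49(7k + 26) = 41(9k + 26)
343k + 1274 = 369k + 1066
343k - 369k = 1066 - 1274
-26k = -208
k = -208/-26 = 8
A = 7×8 = 56, B = 9×8 = 72
= A = 56, B = 72

A = 56, B = 72


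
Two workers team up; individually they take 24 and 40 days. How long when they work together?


Rate of A = 1/24 per day
Rate of B = 1/40 per day
Combined rate = 1/24 + 1/40 = 64/960 ≈ 0.0667 per day
Days = 1 / combined rate = 960/64
= 15.00 days

15.00 days


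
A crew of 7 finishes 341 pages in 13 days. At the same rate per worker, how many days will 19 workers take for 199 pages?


Days ∝ work / workers, so d₂ = d₁ × (m₁/m₂) × (w₂/w₁)
Workers factor (inverse): 7/19 ≈ 0.3684
Work factor (direct): 199/341 ≈ 0.5836
d₂ = 13 × 7/19 × 199/341 = (13 × 7 × 199) / (19 × 341) = 18109/6479
≈ 2.80 days

2.80 days


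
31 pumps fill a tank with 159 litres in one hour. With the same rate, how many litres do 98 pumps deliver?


Direct proportion: y/x = constant
k = 159/31 ≈ 5.1290
y₂ = k × 98 = 159 × 98 / 31 = 15582/31
≈ 502.65

502.65


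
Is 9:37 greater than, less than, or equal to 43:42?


9/37 = 0.2432
43/42 = 1.0238
0.2432 < 1.0238, so 9:37 is less
= less than

less than


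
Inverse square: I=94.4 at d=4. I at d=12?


I₁d₁² = I₂d₂²
I₂ = I₁ × (d₁/d₂)²
= 94.4 × (4/12)²
= 94.4 × 16/144
= 1510.4/144
≈ 10.4889

10.4889


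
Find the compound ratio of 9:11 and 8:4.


Compound ratio = (9×8) : (11×4)
= 72:44
GCD = 4
= 18:11

18:11


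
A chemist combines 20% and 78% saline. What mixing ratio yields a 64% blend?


Let x parts of 20% mix with y parts of 78%.
20x + 78y = 64(x + y)
20x + 78y = 64x + 64y
x(20 - 64) = y(64 - 78)
x/y = (78 - 64)/(64 - 20) = 14/44
Simplify: 7:22
= 7:22

7:22


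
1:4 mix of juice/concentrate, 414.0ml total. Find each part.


Total parts = 1 + 4 = 5
juice: 414.0 × 1/5 = 82.8ml
concentrate: 414.0 × 4/5 = 331.2ml
= 82.8ml and 331.2ml

82.8ml and 331.2ml


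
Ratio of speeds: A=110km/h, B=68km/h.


Ratio = 110:68
GCD = 2
Simplified = 55:34
Time ratio (same distance) = 34:55
Speed ratio = 55:34

55:34


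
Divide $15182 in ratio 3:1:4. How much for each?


Total parts = 3 + 1 + 4 = 8
Part 1: 15182 × 3/8 = 5693.25
Part 2: 15182 × 1/8 = 1897.75
Part 3: 15182 × 4/8 = 7591.00
= Part 1: $5693.25, Part 2: $1897.75, Part 3: $7591.00

Part 1: $5693.25, Part 2: $1897.75, Part 3: $7591.00


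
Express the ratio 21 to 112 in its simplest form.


GCD(21, 112) = 7
21/7 : 112/7
= 3:16

3:16


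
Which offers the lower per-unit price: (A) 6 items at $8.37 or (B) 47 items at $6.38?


Deal A: $8.37/6 = $1.3950/unit
Deal B: $6.38/47 = $0.1357/unit
B is cheaper per unit
= Deal B

Deal B


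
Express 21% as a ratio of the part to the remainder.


21% means 21 parts out of 100; remainder = 79
Part : remainder = 21:79
GCD = 1
= 21:79

21:79


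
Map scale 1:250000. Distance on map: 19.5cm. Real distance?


Real distance = map distance × scale
= 19.5cm × 250000
= 4875000 cm = 48750.0 m
= 48.750 km

48.750 km


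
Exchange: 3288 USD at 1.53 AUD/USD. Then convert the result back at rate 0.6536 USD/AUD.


Amount × rate = 3288 × 1.53 = 5030.64 AUD
Round-trip: 5030.64 × 0.6536 = 3288.03 USD
= 5030.64 AUD, then 3288.03 USD

5030.64 AUD, then 3288.03 USD


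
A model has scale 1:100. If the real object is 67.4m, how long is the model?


Model size = real / scale
= 67.4 / 100
= 0.6740 m

0.6740 m


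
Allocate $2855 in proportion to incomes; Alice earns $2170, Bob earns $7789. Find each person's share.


Total income = 2170 + 7789 = $9959
Alice: $2855 × 2170/9959 = $622.09
Bob: $2855 × 7789/9959 = $2232.91
= Alice: $622.09, Bob: $2232.91

Alice: $622.09, Bob: $2232.91


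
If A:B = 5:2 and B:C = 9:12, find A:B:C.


Match B: multiply A:B by 9 → 45:18
Multiply B:C by 2 → 18:24
Combined: 45:18:24
GCD = 3
= 15:6:8

15:6:8


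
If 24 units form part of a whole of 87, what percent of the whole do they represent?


Percentage = (part / whole) × 100
= (24 / 87) × 100
≈ 27.59%

27.59%


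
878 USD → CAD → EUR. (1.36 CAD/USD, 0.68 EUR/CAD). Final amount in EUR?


Step 1: 878 USD × 1.36 = 1194.08 CAD
Step 2: 1194.08 CAD × 0.68 = 811.97 EUR
Implied rate USD→EUR = 1.36 × 0.68 = 0.9248
= 811.97 EUR

811.97 EUR


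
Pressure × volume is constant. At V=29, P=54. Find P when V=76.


Inverse proportion: x × y = constant
k = 29 × 54 = 1566
y₂ = k / 76 = 1566 / 76
= 20.61

20.61


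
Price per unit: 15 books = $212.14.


Unit rate = total / quantity
= 212.14 / 15
= $14.14 per unit

$14.14 per unit


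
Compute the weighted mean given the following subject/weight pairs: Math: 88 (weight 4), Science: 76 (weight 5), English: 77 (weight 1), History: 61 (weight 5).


Numerator = 88×4 + 76×5 + 77×1 + 61×5
= 352 + 380 + 77 + 305
= 1114
Total weight = 15
Weighted avg = 1114/15
= 74.27

74.27


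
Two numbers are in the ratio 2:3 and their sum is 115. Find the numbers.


Let A = 2k, B = 3k.
2k + 3k = 115
5k = 115 → k = 115/5 = 23
A = 2×23 = 46, B = 3×23 = 69
= A = 46, B = 69

A = 46, B = 69


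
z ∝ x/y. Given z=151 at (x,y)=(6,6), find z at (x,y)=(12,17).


z = k·x/y
Solve for k using the known point: k = z·y/x = 151×6/6 = 906/6 = 151.0000
Now evaluate at x=12, y=17:
z = k × 12 / 17 = (906 × 12) / (6 × 17) = 10872/102
≈ 106.5882

106.5882


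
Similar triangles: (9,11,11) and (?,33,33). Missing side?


Scale factor = 33/11 = 3
Missing side = 9 × 3
= 27.0

27.0


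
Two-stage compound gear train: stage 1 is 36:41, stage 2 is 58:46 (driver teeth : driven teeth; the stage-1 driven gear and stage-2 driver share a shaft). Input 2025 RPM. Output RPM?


Stage 1: RPM_B = RPM_A × t_A/t_B = 2025 × 36/41 = 72900/41 ≈ 1778.05
B and C share a shaft → RPM_C = RPM_B
Stage 2: RPM_D = RPM_C × t_C/t_D = RPM_A × (t_A×t_C)/(t_B×t_D)
Overall ratio = (36×58)/(41×46) = 2088/1886
RPM_D = 2025 × 2088/1886 = 4228200/1886
≈ 2241.89 RPM

2241.89 RPM


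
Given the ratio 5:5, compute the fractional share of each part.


Total parts = 5 + 5 = 10
First part: 5/10 = 1/2
Second part: 5/10 = 1/2
= 1/2 and 1/2

1/2 and 1/2


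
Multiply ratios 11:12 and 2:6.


Compound ratio = (11×2) : (12×6)
= 22:72
GCD = 2
= 11:36

11:36


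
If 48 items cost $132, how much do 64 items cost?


Direct proportion: y/x = constant
k = 132/48 = 2.7500
y₂ = k × 64 = 132 × 64 / 48 = 8448/48
= 176.00

176.00


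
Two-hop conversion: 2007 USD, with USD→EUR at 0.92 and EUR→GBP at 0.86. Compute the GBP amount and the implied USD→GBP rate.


Step 1: 2007 USD × 0.92 = 1846.44 EUR
Step 2: 1846.44 EUR × 0.86 = 1587.94 GBP
Implied rate USD→GBP = 0.92 × 0.86 = 0.7912
= 1587.94 GBP; implied rate 0.7912 GBP/USD

1587.94 GBP; implied rate 0.7912 GBP/USD


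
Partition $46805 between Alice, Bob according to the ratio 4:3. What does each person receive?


Total parts = 4 + 3 = 7
Alice: 46805 × 4/7 = 26745.71
Bob: 46805 × 3/7 = 20059.29
= Alice: $26745.71, Bob: $20059.29

Alice: $26745.71, Bob: $20059.29


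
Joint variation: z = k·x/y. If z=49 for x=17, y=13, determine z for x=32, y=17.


z = k·x/y
Solve for k using the known point: k = z·y/x = 49×13/17 = 637/17 ≈ 37.4706
Now evaluate at x=32, y=17:
z = k × 32 / 17 = (637 × 32) / (17 × 17) = 20384/289
≈ 70.5329

70.5329


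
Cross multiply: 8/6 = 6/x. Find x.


Cross multiply: 8 × x = 6 × 6
8x = 36
x = 36 / 8
= 4.50

4.50


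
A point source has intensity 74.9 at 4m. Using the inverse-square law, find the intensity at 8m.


I₁d₁² = I₂d₂²
I₂ = I₁ × (d₁/d₂)²
= 74.9 × (4/8)²
= 74.9 × 16/64
= 1198.4/64
= 18.7250

18.7250


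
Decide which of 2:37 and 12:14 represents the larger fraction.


2/37 = 0.0541
12/14 = 0.8571
0.0541 < 0.8571, so 2:37 is less
= 12:14

12:14


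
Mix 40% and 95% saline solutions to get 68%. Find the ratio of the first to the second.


Let x parts of 40% mix with y parts of 95%.
40x + 95y = 68(x + y)
40x + 95y = 68x + 68y
x(40 - 68) = y(68 - 95)
x/y = (95 - 68)/(68 - 40) = 27/28
Simplify: 27:28
= 27:28

27:28


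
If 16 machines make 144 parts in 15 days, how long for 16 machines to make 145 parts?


Days ∝ work / workers, so d₂ = d₁ × (m₁/m₂) × (w₂/w₁)
Workers factor (inverse): 16/16 = 1.0000
Work factor (direct): 145/144 ≈ 1.0069
d₂ = 15 × 16/16 × 145/144 = (15 × 16 × 145) / (16 × 144) = 34800/2304
≈ 15.10 days

15.10 days


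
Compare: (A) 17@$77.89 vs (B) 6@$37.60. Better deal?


Deal A: $77.89/17 = $4.5818/unit
Deal B: $37.60/6 = $6.2667/unit
A is cheaper per unit
= Deal A

Deal A


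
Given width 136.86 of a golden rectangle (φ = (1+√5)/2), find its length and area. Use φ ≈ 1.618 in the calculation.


φ = (1 + √5) / 2 ≈ 1.618
Length = width × φ = 136.86 × 1.618 = 221.43948
≈ 221.44
Area = width × length = 136.86 × 221.43948 = 30306.2072328 ≈ 30306.21
= Length: 221.44, Area: 30306.21

Length: 221.44, Area: 30306.21


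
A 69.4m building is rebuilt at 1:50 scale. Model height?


Model size = real / scale
= 69.4 / 50
= 1.3880 m

1.3880 m


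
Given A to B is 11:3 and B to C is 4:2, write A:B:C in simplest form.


Match B: multiply A:B by 4 → 44:12
Multiply B:C by 3 → 12:6
Combined: 44:12:6
GCD = 2
= 22:6:3

22:6:3


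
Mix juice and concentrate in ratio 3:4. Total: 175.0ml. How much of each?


Total parts = 3 + 4 = 7
juice: 175.0 × 3/7 = 75.0ml
concentrate: 175.0 × 4/7 = 100.0ml
= 75.0ml and 100.0ml

75.0ml and 100.0ml


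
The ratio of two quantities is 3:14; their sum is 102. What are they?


Let A = 3k, B = 14k.
3k + 14k = 102
17k = 102 → k = 102/17 = 6
A = 3×6 = 18, B = 14×6 = 84
= A = 18, B = 84

A = 18, B = 84


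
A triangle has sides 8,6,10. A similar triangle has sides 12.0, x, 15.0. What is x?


Scale factor = 12.0/8 = 1.5
Missing side = 6 × 1.5
= 9.0

9.0


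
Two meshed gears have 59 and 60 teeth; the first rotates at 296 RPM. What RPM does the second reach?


Gear ratio = 59:60 = 59:60
RPM_B = RPM_A × (teeth_A / teeth_B)
= 296 × (59/60)
= 291.1 RPM

291.1 RPM


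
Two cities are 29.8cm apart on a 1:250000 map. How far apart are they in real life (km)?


Real distance = map distance × scale
= 29.8cm × 250000
= 7450000 cm = 74500.0 m
= 74.500 km

74.500 km


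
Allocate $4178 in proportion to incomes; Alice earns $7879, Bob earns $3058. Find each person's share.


Total income = 7879 + 3058 = $10937
Alice: $4178 × 7879/10937 = $3009.83
Bob: $4178 × 3058/10937 = $1168.17
= Alice: $3009.83, Bob: $1168.17

Alice: $3009.83, Bob: $1168.17


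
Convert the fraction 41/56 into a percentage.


Percentage = (part / whole) × 100
= (41 / 56) × 100
≈ 73.21%

73.21%


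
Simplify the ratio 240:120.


GCD(240, 120) = 120
240/120 : 120/120
= 2:1

2:1


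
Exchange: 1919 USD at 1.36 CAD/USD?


Amount × rate = 1919 × 1.36
= 2609.84 CAD

2609.84 CAD


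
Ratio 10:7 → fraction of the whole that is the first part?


Total parts = 10 + 7 = 17
First part: 10/17 = 10/17
= 10/17

10/17


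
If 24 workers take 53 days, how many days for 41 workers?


Inverse proportion: x × y = constant
k = 24 × 53 = 1272
y₂ = k / 41 = 1272 / 41
= 31.02

31.02


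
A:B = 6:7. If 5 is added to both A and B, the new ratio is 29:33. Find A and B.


Let A = 6k, B = 7k.
(6k + 5) / (7k + 5) = 29/33
Cross-multiply: 33(6k + 5) = 29(7k + 5)
198k + 165 = 203k + 145
198k - 203k = 145 - 165
-5k = -20
k = -20/-5 = 4
A = 6×4 = 24, B = 7×4 = 28
= A = 24, B = 28

A = 24, B = 28


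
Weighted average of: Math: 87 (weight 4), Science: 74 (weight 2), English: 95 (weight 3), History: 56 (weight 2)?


Numerator = 87×4 + 74×2 + 95×3 + 56×2
= 348 + 148 + 285 + 112
= 893
Total weight = 11
Weighted avg = 893/11
= 81.18

81.18


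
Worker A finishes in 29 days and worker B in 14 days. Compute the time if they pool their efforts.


Rate of A = 1/29 per day
Rate of B = 1/14 per day
Combined rate = 1/29 + 1/14 = 43/406 ≈ 0.1059 per day
Days = 1 / combined rate = 406/43
≈ 9.44 days

9.44 days


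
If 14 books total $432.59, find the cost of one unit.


Unit rate = total / quantity
= 432.59 / 14
= $30.90 per unit

$30.90 per unit


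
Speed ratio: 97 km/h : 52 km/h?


Ratio = 97:52
GCD = 1
Simplified = 97:52
Time ratio (same distance) = 52:97
Speed ratio = 97:52

97:52


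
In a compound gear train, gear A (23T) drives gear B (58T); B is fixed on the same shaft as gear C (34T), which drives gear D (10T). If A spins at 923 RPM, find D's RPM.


Stage 1: RPM_B = RPM_A × t_A/t_B = 923 × 23/58 = 21229/58 ≈ 366.02
B and C share a shaft → RPM_C = RPM_B
Stage 2: RPM_D = RPM_C × t_C/t_D = RPM_A × (t_A×t_C)/(t_B×t_D)
Overall ratio = (23×34)/(58×10) = 782/580
RPM_D = 923 × 782/580 = 721786/580
≈ 1244.46 RPM

1244.46 RPM


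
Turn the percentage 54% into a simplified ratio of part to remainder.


54% means 54 parts out of 100; remainder = 46
Part : remainder = 54:46
GCD = 2
= 27:23

27:23


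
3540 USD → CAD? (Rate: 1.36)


Amount × rate = 3540 × 1.36
= 4814.40 CAD

4814.40 CAD


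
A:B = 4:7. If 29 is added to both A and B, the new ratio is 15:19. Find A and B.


Let A = 4k, B = 7k.
(4k + 29) / (7k + 29) = 15/19
Cross-multiply: 19(4k + 29) = 15(7k + 29)
76k + 551 = 105k + 435
76k - 105k = 435 - 551
-29k = -116
k = -116/-29 = 4
A = 4×4 = 16, B = 7×4 = 28
= A = 16, B = 28

A = 16, B = 28


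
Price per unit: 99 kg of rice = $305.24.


Unit rate = total / quantity
= 305.24 / 99
= $3.08 per unit

$3.08 per unit


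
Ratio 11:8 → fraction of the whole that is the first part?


Total parts = 11 + 8 = 19
First part: 11/19 = 11/19
= 11/19

11/19


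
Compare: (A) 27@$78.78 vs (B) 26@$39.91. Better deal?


Deal A: $78.78/27 = $2.9178/unit
Deal B: $39.91/26 = $1.5350/unit
B is cheaper per unit
= Deal B

Deal B


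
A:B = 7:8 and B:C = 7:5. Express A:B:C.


Match B: multiply A:B by 7 → 49:56
Multiply B:C by 8 → 56:40
Combined: 49:56:40
GCD = 1
= 49:56:40

49:56:40


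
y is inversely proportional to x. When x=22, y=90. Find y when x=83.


Inverse proportion: x × y = constant
k = 22 × 90 = 1980
y₂ = k / 83 = 1980 / 83
= 23.86

23.86


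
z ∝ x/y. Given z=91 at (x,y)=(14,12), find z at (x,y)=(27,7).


z = k·x/y
Solve for k using the known point: k = z·y/x = 91×12/14 = 1092/14 = 78.0000
Now evaluate at x=27, y=7:
z = k × 27 / 7 = (1092 × 27) / (14 × 7) = 29484/98
≈ 300.8571

300.8571


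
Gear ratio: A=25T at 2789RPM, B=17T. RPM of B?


Gear ratio = 25:17 = 25:17
RPM_B = RPM_A × (teeth_A / teeth_B)
= 2789 × (25/17)
= 4101.5 RPM

4101.5 RPM


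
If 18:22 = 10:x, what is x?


Cross multiply: 18 × x = 22 × 10
18x = 220
x = 220 / 18
= 12.22

12.22


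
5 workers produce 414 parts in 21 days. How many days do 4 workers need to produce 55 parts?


Days ∝ work / workers, so d₂ = d₁ × (m₁/m₂) × (w₂/w₁)
Workers factor (inverse): 5/4 = 1.2500
Work factor (direct): 55/414 ≈ 0.1329
d₂ = 21 × 5/4 × 55/414 = (21 × 5 × 55) / (4 × 414) = 5775/1656
≈ 3.49 days

3.49 days


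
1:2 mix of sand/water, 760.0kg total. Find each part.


Total parts = 1 + 2 = 3
sand: 760.0 × 1/3 = 253.3kg
water: 760.0 × 2/3 = 506.7kg
= 253.3kg and 506.7kg

253.3kg and 506.7kg


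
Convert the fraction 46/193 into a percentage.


Percentage = (part / whole) × 100
= (46 / 193) × 100
≈ 23.83%

23.83%


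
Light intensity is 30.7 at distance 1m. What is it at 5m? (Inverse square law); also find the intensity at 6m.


I₁d₁² = I₂d₂²
I at 5m = 30.7 × (1/5)² = 30.7 × 1/25 = 30.7/25 = 1.2280
I at 6m = 30.7 × (1/6)² = 30.7 × 1/36 = 30.7/36 ≈ 0.8528
= 1.2280 and 0.8528

1.2280 and 0.8528


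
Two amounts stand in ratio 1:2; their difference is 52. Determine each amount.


Let A = 1k, B = 2k.
2k - 1k = 52
1k = 52 → k = 52/1 = 52
A = 1×52 = 52, B = 2×52 = 104
= A = 52, B = 104

A = 52, B = 104


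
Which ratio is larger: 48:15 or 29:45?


48/15 = 3.2000
29/45 = 0.6444
3.2000 > 0.6444, so 48:15 is greater
= 48:15

48:15


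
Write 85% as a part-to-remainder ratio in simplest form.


85% means 85 parts out of 100; remainder = 15
Part : remainder = 85:15
GCD = 5
= 17:3

17:3


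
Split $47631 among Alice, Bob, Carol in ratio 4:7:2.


Total parts = 4 + 7 + 2 = 13
Alice: 47631 × 4/13 = 14655.69
Bob: 47631 × 7/13 = 25647.46
Carol: 47631 × 2/13 = 7327.85
= Alice: $14655.69, Bob: $25647.46, Carol: $7327.85

Alice: $14655.69, Bob: $25647.46, Carol: $7327.85


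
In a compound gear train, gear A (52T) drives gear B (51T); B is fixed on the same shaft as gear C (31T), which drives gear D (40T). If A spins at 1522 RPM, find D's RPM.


Stage 1: RPM_B = RPM_A × t_A/t_B = 1522 × 52/51 = 79144/51 ≈ 1551.84
B and C share a shaft → RPM_C = RPM_B
Stage 2: RPM_D = RPM_C × t_C/t_D = RPM_A × (t_A×t_C)/(t_B×t_D)
Overall ratio = (52×31)/(51×40) = 1612/2040
RPM_D = 1522 × 1612/2040 = 2453464/2040
≈ 1202.68 RPM

1202.68 RPM


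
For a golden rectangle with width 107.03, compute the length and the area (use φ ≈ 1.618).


φ = (1 + √5) / 2 ≈ 1.618
Length = width × φ = 107.03 × 1.618 = 173.17454
≈ 173.17
Area = width × length = 107.03 × 173.17454 = 18534.8710162 ≈ 18534.87
= Length: 173.17, Area: 18534.87

Length: 173.17, Area: 18534.87
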